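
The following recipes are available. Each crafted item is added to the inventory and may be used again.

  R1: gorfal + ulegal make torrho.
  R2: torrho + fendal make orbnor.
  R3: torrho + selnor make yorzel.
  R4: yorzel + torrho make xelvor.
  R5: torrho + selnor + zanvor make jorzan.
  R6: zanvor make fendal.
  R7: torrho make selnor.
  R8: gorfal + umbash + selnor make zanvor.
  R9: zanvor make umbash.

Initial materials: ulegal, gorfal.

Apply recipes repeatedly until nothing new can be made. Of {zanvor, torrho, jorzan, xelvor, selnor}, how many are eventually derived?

3

gorfal + ulegal → torrho (R1).
torrho → selnor (R7).
Using R3, torrho and selnor make yorzel.
yorzel + torrho → xelvor (R4).
zanvor would need gorfal, umbash, and selnor (R8), but umbash is never obtained.
torrho: reached.
jorzan would need torrho, selnor, and zanvor (R5), but zanvor is never obtained.
xelvor: reached.
selnor: reached.
Reached: torrho, xelvor, and selnor — 3 of the 5.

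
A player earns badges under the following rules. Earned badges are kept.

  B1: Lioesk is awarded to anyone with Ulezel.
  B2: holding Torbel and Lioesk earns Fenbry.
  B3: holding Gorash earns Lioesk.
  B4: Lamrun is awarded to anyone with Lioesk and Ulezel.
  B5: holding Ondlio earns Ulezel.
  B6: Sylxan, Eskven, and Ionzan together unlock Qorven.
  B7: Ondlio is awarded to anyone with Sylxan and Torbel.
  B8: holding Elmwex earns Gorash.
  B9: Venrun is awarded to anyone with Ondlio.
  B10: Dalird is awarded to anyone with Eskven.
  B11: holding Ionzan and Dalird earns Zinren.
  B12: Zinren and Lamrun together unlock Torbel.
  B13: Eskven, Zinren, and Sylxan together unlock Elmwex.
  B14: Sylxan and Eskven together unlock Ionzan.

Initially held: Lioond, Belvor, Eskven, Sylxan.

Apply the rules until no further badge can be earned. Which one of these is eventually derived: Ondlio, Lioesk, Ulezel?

Lioesk

With Eskven, Dalird is earned (B10).
With Sylxan and Eskven, Ionzan is earned (B14).
With Ionzan and Dalird, Zinren is earned (B11).
With Eskven, Zinren, and Sylxan, Elmwex is earned (B13).
With Elmwex, Gorash is earned (B8).
With Gorash, Lioesk is earned (B3).
Ondlio would need Sylxan and Torbel (B7), but Torbel is never earned. Ulezel would need Ondlio (B5), but Ondlio is never earned.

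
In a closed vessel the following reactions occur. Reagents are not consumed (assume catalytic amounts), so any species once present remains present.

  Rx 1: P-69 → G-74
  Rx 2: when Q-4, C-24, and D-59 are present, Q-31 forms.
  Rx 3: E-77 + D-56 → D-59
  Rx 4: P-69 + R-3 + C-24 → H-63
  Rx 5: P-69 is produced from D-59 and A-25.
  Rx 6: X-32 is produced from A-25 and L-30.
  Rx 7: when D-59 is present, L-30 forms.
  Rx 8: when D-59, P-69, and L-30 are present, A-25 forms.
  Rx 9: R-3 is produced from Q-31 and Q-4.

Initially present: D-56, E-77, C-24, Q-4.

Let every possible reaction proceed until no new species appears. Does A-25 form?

No

A-25 would need D-59, P-69, and L-30 (Rx 8), but P-69 never forms.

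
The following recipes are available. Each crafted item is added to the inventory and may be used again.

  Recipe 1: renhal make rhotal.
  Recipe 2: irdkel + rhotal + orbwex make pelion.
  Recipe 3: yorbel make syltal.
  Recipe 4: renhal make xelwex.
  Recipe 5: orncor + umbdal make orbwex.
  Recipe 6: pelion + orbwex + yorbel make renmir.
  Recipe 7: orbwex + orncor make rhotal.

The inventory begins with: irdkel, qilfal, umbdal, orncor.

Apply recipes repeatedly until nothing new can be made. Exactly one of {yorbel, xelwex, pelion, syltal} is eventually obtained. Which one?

Using Recipe 5, orncor and umbdal make orbwex.
orbwex + orncor → rhotal (Recipe 7).
irdkel + rhotal + orbwex → pelion (Recipe 2).
xelwex would need renhal (Recipe 4), but renhal is never obtained. No rule produces yorbel, and it is not given. syltal would need yorbel (Recipe 3), but yorbel is never obtained.

pelion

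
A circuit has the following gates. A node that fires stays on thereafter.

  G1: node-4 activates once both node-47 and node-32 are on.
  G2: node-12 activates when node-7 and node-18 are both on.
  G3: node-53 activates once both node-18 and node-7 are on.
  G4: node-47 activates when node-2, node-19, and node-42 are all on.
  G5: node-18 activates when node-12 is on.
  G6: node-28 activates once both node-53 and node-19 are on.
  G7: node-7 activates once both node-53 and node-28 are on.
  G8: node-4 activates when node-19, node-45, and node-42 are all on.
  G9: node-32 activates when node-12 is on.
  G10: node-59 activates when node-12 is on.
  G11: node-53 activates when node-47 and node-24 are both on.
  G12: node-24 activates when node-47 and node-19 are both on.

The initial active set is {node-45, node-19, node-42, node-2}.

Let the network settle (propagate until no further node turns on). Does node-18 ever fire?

node-18 would need node-12 (G5), but node-12 never turns on.

No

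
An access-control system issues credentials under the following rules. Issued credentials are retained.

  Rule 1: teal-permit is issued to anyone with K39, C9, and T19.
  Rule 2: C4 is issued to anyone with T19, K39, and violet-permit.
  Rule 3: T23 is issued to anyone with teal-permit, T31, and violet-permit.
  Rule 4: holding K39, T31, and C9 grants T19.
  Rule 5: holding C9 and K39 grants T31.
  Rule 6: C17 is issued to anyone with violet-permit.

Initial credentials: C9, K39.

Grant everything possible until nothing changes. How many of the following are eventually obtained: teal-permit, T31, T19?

Holding C9 and K39 grants T31 (Rule 5).
Holding K39, T31, and C9 grants T19 (Rule 4).
Holding K39, C9, and T19 grants teal-permit (Rule 1).
teal-permit: reached.
T31: reached.
T19: reached.
All 3 are reached.

3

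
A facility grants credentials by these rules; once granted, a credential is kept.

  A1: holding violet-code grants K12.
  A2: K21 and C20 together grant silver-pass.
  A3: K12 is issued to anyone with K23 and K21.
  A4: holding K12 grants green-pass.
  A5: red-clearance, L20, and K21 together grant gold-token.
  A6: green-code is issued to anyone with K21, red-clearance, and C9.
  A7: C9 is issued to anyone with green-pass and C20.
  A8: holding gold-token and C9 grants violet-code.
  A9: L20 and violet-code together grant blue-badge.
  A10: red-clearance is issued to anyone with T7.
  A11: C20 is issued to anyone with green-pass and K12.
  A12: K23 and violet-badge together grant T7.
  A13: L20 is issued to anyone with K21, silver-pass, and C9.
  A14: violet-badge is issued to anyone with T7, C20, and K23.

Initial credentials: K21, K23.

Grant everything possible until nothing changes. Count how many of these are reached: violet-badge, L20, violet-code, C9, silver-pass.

3

Holding K23 and K21 grants K12 (A3).
Holding K12 grants green-pass (A4).
Holding green-pass and K12 grants C20 (A11).
Holding green-pass and C20 grants C9 (A7).
Holding K21 and C20 grants silver-pass (A2).
Holding K21, silver-pass, and C9 grants L20 (A13).
violet-badge would need T7, C20, and K23 (A14), but T7 is never granted.
L20: reached.
violet-code would need gold-token and C9 (A8), but gold-token is never granted.
C9: reached.
silver-pass: reached.
Reached: L20, C9, and silver-pass — 3 of the 5.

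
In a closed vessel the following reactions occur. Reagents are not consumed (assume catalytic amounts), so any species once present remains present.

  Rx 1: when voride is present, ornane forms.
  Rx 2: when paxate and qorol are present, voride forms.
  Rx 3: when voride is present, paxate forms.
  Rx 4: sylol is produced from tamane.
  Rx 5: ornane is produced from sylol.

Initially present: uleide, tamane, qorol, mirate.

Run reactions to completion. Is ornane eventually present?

Yes

tamane present → sylol forms (Rx 4).
sylol present → ornane forms (Rx 5).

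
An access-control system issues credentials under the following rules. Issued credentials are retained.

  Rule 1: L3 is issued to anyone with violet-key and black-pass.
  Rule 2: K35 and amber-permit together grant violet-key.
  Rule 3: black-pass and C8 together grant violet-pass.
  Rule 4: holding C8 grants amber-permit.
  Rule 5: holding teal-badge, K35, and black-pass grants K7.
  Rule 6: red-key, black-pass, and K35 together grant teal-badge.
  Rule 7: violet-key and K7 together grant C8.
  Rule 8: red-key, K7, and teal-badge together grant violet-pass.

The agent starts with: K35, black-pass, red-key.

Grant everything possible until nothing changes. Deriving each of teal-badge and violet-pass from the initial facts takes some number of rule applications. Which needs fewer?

teal-badge

teal-badge: Holding red-key, black-pass, and K35 grants teal-badge (Rule 6). [1 rule application]
violet-pass: Holding red-key, black-pass, and K35 grants teal-badge (Rule 6). Holding teal-badge, K35, and black-pass grants K7 (Rule 5). Holding red-key, K7, and teal-badge grants violet-pass (Rule 8). [3 rule applications]
teal-badge needs fewer.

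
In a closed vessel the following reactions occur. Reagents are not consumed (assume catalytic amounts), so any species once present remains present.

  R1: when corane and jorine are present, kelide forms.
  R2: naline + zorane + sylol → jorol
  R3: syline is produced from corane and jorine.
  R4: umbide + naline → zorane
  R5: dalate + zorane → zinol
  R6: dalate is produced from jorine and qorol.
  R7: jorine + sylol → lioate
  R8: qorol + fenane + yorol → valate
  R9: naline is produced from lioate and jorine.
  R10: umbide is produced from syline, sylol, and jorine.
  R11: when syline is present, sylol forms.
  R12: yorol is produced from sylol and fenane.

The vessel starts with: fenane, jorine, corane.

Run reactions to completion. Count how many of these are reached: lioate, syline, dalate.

corane and jorine present → syline forms (R3).
syline present → sylol forms (R11).
jorine and sylol present → lioate forms (R7).
lioate: reached.
syline: reached.
dalate would need jorine and qorol (R6), but qorol never forms.
Reached: lioate and syline — 2 of the 3.

2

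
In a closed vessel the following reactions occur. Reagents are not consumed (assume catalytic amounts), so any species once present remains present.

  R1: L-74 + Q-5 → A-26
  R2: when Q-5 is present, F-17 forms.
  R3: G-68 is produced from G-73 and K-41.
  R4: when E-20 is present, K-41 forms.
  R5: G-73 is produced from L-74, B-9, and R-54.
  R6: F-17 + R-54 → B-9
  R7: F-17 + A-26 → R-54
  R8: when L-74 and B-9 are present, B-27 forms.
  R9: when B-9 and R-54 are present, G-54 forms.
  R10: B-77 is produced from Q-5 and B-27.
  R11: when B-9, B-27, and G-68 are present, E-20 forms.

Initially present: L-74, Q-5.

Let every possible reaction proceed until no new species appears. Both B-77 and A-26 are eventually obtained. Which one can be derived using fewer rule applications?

A-26: L-74 and Q-5 present → A-26 forms (R1). [1 rule application]
B-77: L-74 and Q-5 present → A-26 forms (R1). Q-5 present → F-17 forms (R2). F-17 and A-26 present → R-54 forms (R7). F-17 and R-54 present → B-9 forms (R6). L-74 and B-9 present → B-27 forms (R8). Q-5 and B-27 present → B-77 forms (R10). [6 rule applications]
A-26 needs fewer.

A-26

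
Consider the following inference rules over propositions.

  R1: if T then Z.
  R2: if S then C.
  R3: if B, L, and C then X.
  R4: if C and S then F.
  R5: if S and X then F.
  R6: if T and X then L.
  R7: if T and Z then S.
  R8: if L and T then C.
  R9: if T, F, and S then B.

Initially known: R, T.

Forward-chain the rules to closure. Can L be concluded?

No

L would need T and X (R6), but X is never established.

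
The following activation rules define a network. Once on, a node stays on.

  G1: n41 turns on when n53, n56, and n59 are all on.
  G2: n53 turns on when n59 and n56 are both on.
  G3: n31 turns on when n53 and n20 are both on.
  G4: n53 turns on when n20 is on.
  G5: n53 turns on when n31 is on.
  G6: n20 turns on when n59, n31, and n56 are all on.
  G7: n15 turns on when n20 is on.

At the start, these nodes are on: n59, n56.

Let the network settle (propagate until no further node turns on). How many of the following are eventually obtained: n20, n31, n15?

n20 would need n59, n31, and n56 (G6), but n31 never turns on.
n31 would need n53 and n20 (G3), but n20 never turns on.
n15 would need n20 (G7), but n20 never turns on.
None of the 3 are reached.

0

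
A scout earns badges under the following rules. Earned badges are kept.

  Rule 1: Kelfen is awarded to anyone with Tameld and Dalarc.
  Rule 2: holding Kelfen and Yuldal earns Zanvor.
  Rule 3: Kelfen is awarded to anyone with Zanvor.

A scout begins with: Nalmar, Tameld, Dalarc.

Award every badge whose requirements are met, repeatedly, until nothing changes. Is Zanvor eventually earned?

No

Zanvor would need Kelfen and Yuldal (Rule 2), but Yuldal is never earned.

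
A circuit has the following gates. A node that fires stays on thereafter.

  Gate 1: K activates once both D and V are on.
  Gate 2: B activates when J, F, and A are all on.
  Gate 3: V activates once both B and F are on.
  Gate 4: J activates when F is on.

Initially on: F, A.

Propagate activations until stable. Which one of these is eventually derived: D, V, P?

V

Gate 4: F on → J on.
J, F, and A are on, so B activates (Gate 2).
Gate 3: B and F on → V on.
No rule produces D, and it is not given. No rule produces P, and it is not given.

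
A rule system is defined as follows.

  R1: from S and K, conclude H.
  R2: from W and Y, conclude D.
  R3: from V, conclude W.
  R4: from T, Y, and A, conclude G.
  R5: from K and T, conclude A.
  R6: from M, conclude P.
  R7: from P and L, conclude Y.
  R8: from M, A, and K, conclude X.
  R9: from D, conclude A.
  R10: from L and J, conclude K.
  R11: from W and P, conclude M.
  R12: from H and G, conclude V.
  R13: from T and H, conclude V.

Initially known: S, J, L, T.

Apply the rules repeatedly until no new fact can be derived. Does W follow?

From L and J, R10 gives K.
S and K hold, so H follows (R1).
From T and H, R13 gives V.
V holds, so W follows (R3).

Yes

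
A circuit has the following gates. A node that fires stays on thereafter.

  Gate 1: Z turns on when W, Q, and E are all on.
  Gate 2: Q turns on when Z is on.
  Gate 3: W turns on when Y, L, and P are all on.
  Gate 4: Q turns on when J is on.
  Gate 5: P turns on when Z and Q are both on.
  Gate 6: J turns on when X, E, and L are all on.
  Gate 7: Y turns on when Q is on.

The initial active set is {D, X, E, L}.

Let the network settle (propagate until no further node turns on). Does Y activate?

X, E, and L are on, so J turns on (Gate 6).
Gate 4: J on → Q on.
Q is on, so Y turns on (Gate 7).

Yes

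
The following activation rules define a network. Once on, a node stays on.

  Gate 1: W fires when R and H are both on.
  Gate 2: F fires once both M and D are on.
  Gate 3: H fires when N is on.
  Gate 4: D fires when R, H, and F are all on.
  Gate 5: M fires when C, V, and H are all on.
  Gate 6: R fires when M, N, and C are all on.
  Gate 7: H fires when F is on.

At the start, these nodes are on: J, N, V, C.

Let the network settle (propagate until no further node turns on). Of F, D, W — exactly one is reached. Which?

N is on, so H fires (Gate 3).
Gate 5: C, V, and H on → M on.
Gate 6: M, N, and C on → R on.
Gate 1: R and H on → W on.
F would need M and D (Gate 2), but D never turns on. D would need R, H, and F (Gate 4), but F never turns on.

W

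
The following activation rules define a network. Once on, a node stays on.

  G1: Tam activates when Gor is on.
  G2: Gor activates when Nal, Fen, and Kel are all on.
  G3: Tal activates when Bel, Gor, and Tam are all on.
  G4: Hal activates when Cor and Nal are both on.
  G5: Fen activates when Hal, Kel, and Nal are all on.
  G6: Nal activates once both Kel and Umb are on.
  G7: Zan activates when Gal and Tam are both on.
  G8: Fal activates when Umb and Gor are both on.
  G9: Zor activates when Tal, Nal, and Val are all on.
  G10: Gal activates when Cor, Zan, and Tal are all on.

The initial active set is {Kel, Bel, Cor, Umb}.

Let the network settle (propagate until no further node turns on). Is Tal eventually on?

Kel and Umb are on, so Nal activates (G6).
Cor and Nal are on, so Hal activates (G4).
Hal, Kel, and Nal are on, so Fen activates (G5).
G2: Nal, Fen, and Kel on → Gor on.
G1: Gor on → Tam on.
G3: Bel, Gor, and Tam on → Tal on.

Yes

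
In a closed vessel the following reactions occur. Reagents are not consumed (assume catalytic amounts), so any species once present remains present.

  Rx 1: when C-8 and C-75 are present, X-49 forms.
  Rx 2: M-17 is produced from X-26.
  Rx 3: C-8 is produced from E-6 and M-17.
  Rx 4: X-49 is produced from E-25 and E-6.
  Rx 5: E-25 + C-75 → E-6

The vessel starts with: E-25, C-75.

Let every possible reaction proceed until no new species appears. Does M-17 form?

No

M-17 would need X-26 (Rx 2), but X-26 never forms.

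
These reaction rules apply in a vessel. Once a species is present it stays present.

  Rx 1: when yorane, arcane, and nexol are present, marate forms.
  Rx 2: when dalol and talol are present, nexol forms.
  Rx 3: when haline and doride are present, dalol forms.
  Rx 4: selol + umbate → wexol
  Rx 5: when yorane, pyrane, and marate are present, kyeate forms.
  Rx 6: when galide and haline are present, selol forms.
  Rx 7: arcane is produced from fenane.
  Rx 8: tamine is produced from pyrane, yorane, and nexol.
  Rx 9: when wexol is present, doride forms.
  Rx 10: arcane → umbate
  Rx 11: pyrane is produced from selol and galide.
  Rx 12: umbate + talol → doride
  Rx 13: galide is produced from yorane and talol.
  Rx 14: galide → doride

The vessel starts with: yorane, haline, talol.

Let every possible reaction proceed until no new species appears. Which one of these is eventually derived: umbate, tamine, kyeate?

tamine

yorane and talol present → galide forms (Rx 13).
galide and haline present → selol forms (Rx 6).
galide present → doride forms (Rx 14).
haline and doride present → dalol forms (Rx 3).
selol and galide present → pyrane forms (Rx 11).
dalol and talol present → nexol forms (Rx 2).
pyrane, yorane, and nexol present → tamine forms (Rx 8).
umbate would need arcane (Rx 10), but arcane never forms. kyeate would need yorane, pyrane, and marate (Rx 5), but marate never forms.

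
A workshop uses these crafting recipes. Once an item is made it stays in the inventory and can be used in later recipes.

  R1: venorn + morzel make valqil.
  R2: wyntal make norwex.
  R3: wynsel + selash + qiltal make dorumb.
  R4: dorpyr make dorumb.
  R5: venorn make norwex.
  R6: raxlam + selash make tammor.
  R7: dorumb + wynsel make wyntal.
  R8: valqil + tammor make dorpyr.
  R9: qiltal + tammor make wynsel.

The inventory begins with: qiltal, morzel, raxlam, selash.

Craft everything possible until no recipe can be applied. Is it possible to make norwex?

raxlam + selash → tammor (R6).
qiltal + tammor → wynsel (R9).
Using R3, wynsel, selash, and qiltal make dorumb.
dorumb + wynsel → wyntal (R7).
Using R2, wyntal makes norwex.

Yes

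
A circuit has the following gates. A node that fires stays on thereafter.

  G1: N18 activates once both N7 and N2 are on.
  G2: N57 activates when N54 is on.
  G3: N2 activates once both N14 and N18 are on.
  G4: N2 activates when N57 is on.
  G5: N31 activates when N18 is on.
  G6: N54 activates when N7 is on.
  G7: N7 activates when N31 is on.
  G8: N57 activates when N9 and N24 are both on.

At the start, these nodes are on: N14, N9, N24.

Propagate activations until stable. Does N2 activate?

Yes

N9 and N24 are on, so N57 activates (G8).
N57 is on, so N2 activates (G4).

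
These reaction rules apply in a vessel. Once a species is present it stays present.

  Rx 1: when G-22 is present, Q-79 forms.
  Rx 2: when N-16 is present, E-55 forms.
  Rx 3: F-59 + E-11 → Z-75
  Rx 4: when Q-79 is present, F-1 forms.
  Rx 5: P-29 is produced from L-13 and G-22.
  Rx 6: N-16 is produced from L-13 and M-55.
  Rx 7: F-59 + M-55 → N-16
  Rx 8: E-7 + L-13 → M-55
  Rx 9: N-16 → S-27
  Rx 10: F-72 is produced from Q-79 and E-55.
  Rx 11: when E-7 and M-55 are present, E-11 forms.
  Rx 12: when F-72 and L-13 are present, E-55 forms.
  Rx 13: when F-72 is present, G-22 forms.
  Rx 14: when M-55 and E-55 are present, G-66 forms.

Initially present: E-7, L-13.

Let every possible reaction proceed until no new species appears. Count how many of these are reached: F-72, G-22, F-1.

F-72 would need Q-79 and E-55 (Rx 10), but Q-79 never forms.
G-22 would need F-72 (Rx 13), but F-72 never forms.
F-1 would need Q-79 (Rx 4), but Q-79 never forms.
None of the 3 are reached.

0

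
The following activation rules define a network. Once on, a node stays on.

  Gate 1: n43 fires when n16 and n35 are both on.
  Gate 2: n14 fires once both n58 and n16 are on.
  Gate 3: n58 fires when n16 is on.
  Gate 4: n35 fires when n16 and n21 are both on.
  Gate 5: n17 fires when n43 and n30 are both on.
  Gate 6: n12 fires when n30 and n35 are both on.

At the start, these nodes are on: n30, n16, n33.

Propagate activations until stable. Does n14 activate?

Yes

n16 is on, so n58 fires (Gate 3).
n58 and n16 are on, so n14 fires (Gate 2).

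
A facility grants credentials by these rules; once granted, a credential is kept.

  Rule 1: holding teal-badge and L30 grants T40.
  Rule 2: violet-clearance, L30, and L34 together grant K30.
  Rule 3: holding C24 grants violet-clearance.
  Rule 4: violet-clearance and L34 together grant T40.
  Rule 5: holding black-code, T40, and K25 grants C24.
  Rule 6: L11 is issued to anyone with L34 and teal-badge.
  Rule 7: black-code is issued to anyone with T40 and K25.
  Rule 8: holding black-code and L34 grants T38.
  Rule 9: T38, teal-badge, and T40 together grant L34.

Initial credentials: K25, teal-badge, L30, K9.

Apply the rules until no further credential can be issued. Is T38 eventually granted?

No

T38 would need black-code and L34 (Rule 8), but L34 is never granted.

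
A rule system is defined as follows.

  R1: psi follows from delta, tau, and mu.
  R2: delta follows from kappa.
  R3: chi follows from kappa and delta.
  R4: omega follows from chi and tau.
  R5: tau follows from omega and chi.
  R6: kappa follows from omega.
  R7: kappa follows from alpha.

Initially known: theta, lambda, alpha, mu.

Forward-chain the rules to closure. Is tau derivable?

tau would need omega and chi (R5), but omega is never established.

No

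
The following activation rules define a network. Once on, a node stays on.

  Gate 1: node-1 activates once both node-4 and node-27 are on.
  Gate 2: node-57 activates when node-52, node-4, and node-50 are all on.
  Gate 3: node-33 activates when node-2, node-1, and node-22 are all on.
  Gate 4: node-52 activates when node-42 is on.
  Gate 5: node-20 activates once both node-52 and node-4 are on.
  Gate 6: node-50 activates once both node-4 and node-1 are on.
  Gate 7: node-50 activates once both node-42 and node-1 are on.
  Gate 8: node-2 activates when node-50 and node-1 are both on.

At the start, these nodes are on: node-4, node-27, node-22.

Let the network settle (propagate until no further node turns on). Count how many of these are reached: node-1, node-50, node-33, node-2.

4

Gate 1: node-4 and node-27 on → node-1 on.
node-4 and node-1 are on, so node-50 activates (Gate 6).
Gate 8: node-50 and node-1 on → node-2 on.
node-2, node-1, and node-22 are on, so node-33 activates (Gate 3).
node-1: reached.
node-50: reached.
node-33: reached.
node-2: reached.
All 4 are reached.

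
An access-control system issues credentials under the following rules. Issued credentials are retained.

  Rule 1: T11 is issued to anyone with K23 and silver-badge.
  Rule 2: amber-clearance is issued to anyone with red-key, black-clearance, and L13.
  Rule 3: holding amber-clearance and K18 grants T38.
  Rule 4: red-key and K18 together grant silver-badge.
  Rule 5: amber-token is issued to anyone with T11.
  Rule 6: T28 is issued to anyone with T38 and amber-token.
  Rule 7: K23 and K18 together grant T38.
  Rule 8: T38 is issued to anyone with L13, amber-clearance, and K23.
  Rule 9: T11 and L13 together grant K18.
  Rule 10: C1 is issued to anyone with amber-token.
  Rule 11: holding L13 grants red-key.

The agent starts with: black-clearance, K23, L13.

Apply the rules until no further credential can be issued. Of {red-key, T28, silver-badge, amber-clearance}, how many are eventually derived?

Holding L13 grants red-key (Rule 11).
Holding red-key, black-clearance, and L13 grants amber-clearance (Rule 2).
red-key: reached.
T28 would need T38 and amber-token (Rule 6), but amber-token is never granted.
silver-badge would need red-key and K18 (Rule 4), but K18 is never granted.
amber-clearance: reached.
Reached: red-key and amber-clearance — 2 of the 4.

2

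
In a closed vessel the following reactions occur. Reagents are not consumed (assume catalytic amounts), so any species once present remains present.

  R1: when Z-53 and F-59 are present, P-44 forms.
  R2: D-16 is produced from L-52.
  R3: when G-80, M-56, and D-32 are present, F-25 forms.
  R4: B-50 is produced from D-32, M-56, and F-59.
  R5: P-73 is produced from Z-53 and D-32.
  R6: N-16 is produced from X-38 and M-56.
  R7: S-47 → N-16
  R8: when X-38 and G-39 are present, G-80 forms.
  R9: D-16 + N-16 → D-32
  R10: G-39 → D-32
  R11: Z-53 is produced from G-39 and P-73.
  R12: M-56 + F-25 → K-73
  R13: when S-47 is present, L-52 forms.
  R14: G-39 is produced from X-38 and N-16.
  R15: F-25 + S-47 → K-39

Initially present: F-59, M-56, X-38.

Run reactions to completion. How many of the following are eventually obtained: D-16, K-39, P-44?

D-16 would need L-52 (R2), but L-52 never forms.
K-39 would need F-25 and S-47 (R15), but S-47 never forms.
P-44 would need Z-53 and F-59 (R1), but Z-53 never forms.
None of the 3 are reached.

0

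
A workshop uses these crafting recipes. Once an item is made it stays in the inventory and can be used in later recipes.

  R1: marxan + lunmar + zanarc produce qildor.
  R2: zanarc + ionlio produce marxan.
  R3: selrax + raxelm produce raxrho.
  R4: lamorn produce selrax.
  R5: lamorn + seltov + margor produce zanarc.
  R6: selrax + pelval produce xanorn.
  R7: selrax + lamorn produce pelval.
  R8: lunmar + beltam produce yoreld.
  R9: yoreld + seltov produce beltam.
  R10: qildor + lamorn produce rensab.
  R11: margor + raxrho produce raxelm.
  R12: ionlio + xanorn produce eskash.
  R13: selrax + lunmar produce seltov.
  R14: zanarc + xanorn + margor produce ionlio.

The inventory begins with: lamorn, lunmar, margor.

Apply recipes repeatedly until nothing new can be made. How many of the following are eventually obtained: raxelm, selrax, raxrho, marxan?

2

Using R4, lamorn makes selrax.
selrax + lamorn → pelval (R7).
selrax + lunmar → seltov (R13).
Using R6, selrax and pelval make xanorn.
lamorn + seltov + margor → zanarc (R5).
Using R14, zanarc, xanorn, and margor make ionlio.
zanarc + ionlio → marxan (R2).
raxelm would need margor and raxrho (R11), but raxrho is never obtained.
selrax: reached.
raxrho would need selrax and raxelm (R3), but raxelm is never obtained.
marxan: reached.
Reached: selrax and marxan — 2 of the 4.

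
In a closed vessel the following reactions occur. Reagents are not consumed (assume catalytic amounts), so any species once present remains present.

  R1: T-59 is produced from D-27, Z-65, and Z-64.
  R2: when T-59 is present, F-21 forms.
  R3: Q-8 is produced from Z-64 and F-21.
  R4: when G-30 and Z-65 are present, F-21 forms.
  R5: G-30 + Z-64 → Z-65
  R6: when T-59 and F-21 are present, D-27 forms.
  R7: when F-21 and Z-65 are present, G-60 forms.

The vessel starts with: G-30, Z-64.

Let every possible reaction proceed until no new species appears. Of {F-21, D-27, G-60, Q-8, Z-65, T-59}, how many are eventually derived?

G-30 and Z-64 present → Z-65 forms (R5).
G-30 and Z-65 present → F-21 forms (R4).
F-21 and Z-65 present → G-60 forms (R7).
Z-64 and F-21 present → Q-8 forms (R3).
F-21: reached.
D-27 would need T-59 and F-21 (R6), but T-59 never forms.
G-60: reached.
Q-8: reached.
Z-65: reached.
T-59 would need D-27, Z-65, and Z-64 (R1), but D-27 never forms.
Reached: F-21, G-60, Q-8, and Z-65 — 4 of the 6.

4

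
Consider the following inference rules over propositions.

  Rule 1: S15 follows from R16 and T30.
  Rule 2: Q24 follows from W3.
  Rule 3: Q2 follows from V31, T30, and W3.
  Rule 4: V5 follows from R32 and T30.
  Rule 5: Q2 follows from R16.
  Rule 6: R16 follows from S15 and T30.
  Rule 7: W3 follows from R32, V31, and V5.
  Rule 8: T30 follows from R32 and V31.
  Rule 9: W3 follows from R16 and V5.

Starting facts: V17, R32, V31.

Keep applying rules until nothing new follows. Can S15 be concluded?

No

S15 would need R16 and T30 (Rule 1), but R16 is never established.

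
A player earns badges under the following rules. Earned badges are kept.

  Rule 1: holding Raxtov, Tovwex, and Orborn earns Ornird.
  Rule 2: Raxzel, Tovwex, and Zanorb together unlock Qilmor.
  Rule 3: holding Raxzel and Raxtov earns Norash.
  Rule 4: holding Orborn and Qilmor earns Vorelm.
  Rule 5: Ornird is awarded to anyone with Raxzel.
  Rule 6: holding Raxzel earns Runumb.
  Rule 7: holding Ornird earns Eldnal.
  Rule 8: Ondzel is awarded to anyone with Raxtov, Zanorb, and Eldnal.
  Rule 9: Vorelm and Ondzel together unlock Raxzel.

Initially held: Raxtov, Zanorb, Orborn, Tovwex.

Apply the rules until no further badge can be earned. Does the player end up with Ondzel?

With Raxtov, Tovwex, and Orborn, Ornird is earned (Rule 1).
With Ornird, Eldnal is earned (Rule 7).
With Raxtov, Zanorb, and Eldnal, Ondzel is earned (Rule 8).

Yes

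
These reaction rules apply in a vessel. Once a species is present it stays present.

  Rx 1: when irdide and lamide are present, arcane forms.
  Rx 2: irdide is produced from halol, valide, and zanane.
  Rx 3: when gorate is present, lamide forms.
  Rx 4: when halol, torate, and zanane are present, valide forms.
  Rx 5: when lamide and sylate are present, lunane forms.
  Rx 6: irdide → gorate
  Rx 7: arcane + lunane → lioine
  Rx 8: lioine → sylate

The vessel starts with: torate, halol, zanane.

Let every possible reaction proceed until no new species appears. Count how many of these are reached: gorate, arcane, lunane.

2

halol, torate, and zanane present → valide forms (Rx 4).
halol, valide, and zanane present → irdide forms (Rx 2).
irdide present → gorate forms (Rx 6).
gorate present → lamide forms (Rx 3).
irdide and lamide present → arcane forms (Rx 1).
gorate: reached.
arcane: reached.
lunane would need lamide and sylate (Rx 5), but sylate never forms.
Reached: gorate and arcane — 2 of the 3.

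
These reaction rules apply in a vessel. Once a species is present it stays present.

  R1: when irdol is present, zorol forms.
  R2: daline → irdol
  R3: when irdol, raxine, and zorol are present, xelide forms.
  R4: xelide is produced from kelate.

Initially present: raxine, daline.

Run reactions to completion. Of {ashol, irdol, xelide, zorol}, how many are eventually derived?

daline present → irdol forms (R2).
irdol present → zorol forms (R1).
irdol, raxine, and zorol present → xelide forms (R3).
No rule produces ashol, and it is not given.
irdol: reached.
xelide: reached.
zorol: reached.
Reached: irdol, xelide, and zorol — 3 of the 4.

3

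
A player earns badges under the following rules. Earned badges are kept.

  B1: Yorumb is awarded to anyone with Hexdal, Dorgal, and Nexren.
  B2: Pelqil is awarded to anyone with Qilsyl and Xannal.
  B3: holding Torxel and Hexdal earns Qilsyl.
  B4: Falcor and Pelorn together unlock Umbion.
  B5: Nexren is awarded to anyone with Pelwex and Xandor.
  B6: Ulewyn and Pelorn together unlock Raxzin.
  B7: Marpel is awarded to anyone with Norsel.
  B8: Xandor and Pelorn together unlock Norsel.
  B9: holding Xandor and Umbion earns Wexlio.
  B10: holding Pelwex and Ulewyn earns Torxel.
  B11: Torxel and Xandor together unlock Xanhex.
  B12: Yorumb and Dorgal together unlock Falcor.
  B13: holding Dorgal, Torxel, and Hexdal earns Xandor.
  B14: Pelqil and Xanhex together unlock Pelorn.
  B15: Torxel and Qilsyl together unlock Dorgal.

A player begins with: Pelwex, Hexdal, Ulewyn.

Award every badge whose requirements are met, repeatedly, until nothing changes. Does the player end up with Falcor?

With Pelwex and Ulewyn, Torxel is earned (B10).
With Torxel and Hexdal, Qilsyl is earned (B3).
With Torxel and Qilsyl, Dorgal is earned (B15).
With Dorgal, Torxel, and Hexdal, Xandor is earned (B13).
With Pelwex and Xandor, Nexren is earned (B5).
With Hexdal, Dorgal, and Nexren, Yorumb is earned (B1).
With Yorumb and Dorgal, Falcor is earned (B12).

Yes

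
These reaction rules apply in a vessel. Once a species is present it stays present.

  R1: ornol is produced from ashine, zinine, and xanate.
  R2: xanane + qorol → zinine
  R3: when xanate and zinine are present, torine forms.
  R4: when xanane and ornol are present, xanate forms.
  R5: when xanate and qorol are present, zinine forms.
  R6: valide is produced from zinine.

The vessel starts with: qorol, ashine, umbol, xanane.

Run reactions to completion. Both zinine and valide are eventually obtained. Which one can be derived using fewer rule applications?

zinine: xanane and qorol present → zinine forms (R2). [1 rule application]
valide: xanane and qorol present → zinine forms (R2). zinine present → valide forms (R6). [2 rule applications]
zinine needs fewer.

zinine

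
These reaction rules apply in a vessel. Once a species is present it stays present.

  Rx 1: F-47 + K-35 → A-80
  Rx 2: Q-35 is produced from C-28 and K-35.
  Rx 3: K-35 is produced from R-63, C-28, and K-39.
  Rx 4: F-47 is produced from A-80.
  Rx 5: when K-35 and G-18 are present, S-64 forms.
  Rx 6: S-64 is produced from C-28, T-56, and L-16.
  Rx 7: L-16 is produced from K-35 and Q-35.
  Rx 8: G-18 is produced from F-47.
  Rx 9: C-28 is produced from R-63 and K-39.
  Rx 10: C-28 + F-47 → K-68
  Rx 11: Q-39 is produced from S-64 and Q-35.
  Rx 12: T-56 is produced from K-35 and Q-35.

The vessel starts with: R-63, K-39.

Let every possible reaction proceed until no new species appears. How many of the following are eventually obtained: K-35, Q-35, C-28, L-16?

R-63 and K-39 present → C-28 forms (Rx 9).
R-63, C-28, and K-39 present → K-35 forms (Rx 3).
C-28 and K-35 present → Q-35 forms (Rx 2).
K-35 and Q-35 present → L-16 forms (Rx 7).
K-35: reached.
Q-35: reached.
C-28: reached.
L-16: reached.
All 4 are reached.

4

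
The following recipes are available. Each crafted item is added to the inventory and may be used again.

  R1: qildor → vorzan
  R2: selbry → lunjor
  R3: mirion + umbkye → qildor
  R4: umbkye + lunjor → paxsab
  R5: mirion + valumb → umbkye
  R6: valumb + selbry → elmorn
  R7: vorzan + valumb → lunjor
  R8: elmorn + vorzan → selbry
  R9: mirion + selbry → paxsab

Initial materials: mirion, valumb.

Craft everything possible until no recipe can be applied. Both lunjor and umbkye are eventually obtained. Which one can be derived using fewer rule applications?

umbkye: mirion + valumb → umbkye (R5). [1 rule application]
lunjor: mirion + valumb → umbkye (R5). mirion + umbkye → qildor (R3). qildor → vorzan (R1). vorzan + valumb → lunjor (R7). [4 rule applications]
umbkye needs fewer.

umbkye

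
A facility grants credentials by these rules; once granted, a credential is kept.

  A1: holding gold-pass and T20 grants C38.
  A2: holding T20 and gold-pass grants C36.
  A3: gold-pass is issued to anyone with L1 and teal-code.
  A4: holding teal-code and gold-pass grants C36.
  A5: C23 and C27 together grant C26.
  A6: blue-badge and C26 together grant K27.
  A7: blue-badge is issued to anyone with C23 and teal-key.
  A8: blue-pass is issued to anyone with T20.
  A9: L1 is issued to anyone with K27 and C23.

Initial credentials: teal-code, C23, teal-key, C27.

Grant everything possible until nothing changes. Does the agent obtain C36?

Yes

Holding C23 and C27 grants C26 (A5).
Holding C23 and teal-key grants blue-badge (A7).
Holding blue-badge and C26 grants K27 (A6).
Holding K27 and C23 grants L1 (A9).
Holding L1 and teal-code grants gold-pass (A3).
Holding teal-code and gold-pass grants C36 (A4).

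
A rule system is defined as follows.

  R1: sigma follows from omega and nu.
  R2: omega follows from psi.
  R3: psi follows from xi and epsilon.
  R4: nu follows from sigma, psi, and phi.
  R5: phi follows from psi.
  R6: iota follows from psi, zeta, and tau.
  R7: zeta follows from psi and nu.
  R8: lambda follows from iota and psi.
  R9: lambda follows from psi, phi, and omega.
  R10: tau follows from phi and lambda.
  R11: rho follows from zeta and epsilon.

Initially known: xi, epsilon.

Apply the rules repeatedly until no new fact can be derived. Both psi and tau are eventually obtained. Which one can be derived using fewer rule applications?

psi: From xi and epsilon, R3 gives psi. [1 rule application]
tau: xi and epsilon hold, so psi follows (R3). psi holds, so phi follows (R5). From psi, R2 gives omega. From psi, phi, and omega, R9 gives lambda. phi and lambda hold, so tau follows (R10). [5 rule applications]
psi needs fewer.

psi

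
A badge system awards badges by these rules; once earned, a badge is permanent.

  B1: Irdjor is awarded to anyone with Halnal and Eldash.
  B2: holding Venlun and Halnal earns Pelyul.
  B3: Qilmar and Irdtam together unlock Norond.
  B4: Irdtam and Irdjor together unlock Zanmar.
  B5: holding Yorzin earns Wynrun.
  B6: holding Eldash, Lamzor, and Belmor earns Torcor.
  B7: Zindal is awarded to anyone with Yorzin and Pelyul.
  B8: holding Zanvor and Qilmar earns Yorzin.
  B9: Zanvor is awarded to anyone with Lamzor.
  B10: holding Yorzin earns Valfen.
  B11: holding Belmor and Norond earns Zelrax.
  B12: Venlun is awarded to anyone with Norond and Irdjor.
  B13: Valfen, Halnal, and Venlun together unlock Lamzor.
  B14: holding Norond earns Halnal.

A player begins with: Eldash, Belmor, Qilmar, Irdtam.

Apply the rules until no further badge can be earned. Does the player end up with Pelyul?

With Qilmar and Irdtam, Norond is earned (B3).
With Norond, Halnal is earned (B14).
With Halnal and Eldash, Irdjor is earned (B1).
With Norond and Irdjor, Venlun is earned (B12).
With Venlun and Halnal, Pelyul is earned (B2).

Yes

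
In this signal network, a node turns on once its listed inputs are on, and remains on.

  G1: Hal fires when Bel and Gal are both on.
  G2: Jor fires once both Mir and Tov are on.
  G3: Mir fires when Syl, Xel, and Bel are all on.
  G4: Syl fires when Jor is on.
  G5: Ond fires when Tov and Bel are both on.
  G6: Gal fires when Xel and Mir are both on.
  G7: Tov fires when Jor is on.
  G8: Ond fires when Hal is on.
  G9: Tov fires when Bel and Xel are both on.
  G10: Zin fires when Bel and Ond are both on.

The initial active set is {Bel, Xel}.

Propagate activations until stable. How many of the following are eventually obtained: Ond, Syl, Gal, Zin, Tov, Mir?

3

G9: Bel and Xel on → Tov on.
G5: Tov and Bel on → Ond on.
Bel and Ond are on, so Zin fires (G10).
Ond: reached.
Syl would need Jor (G4), but Jor never turns on.
Gal would need Xel and Mir (G6), but Mir never turns on.
Zin: reached.
Tov: reached.
Mir would need Syl, Xel, and Bel (G3), but Syl never turns on.
Reached: Ond, Zin, and Tov — 3 of the 6.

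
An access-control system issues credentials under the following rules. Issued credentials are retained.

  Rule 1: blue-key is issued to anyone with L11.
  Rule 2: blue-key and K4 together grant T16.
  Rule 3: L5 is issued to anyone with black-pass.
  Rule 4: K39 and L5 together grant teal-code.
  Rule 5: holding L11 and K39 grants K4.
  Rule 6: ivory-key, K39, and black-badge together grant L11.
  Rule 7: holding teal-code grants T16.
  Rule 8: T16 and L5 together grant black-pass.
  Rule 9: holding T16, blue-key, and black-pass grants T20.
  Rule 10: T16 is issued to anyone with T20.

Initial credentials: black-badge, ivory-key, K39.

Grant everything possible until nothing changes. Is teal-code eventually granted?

teal-code would need K39 and L5 (Rule 4), but L5 is never granted.

No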